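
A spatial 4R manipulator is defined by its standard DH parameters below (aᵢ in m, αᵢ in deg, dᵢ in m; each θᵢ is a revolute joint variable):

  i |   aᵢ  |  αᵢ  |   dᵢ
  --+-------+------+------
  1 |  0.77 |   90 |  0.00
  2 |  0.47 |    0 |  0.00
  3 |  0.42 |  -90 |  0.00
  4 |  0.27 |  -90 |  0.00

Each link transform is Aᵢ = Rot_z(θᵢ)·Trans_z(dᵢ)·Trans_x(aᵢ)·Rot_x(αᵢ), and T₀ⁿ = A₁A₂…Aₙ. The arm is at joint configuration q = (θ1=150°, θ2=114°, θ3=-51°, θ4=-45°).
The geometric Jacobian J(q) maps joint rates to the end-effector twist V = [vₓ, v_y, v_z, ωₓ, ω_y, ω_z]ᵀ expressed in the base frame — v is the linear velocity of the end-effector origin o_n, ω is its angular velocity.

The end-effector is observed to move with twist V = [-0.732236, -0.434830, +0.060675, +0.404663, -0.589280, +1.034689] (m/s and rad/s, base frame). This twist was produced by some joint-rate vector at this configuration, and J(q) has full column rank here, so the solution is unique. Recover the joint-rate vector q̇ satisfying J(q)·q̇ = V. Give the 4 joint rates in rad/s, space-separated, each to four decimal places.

0.7060 -0.1200 -0.1880 0.7240

o_n = [-0.6460, 0.5934, 0.9737]
J₁: ẑ×o_n = [-0.5934, -0.6460, 0.0000], ω = ẑ
J2: z=[0.5000, 0.8660, 0.0000] o=[-0.6668, 0.3850, 0.0000] → [0.8432, -0.4868, 0.0862, 0.5000, 0.8660, 0.0000]
J3: z=[0.5000, 0.8660, 0.0000] o=[-0.5013, 0.2894, 0.4294] → [0.4714, -0.2722, 0.2774, 0.5000, 0.8660, 0.0000]
J4: z=[0.7716, -0.4455, 0.4540] o=[-0.6664, 0.3848, 0.8036] → [-0.1705, -0.1220, 0.1701, 0.7716, -0.4455, 0.4540]
q̇ = J⁺·V = [0.7060, -0.1200, -0.1880, 0.7240]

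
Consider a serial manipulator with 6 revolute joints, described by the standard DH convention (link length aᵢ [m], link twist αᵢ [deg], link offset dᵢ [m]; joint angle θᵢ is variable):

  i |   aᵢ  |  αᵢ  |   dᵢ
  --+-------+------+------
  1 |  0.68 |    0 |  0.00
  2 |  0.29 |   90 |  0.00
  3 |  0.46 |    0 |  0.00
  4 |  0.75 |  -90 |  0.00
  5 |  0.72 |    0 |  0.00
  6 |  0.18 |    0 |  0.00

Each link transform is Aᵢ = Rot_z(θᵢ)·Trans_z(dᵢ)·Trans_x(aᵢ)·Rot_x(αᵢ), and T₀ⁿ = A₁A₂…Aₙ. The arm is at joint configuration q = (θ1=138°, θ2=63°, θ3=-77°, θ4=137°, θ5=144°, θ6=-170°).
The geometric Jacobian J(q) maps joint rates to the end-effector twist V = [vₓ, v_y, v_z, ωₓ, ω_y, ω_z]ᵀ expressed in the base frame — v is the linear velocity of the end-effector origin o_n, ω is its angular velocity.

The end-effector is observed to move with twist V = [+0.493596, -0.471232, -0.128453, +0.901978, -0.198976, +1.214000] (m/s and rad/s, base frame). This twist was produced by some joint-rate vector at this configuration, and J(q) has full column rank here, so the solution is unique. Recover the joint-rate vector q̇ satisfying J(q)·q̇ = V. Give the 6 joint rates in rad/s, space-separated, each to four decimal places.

0.2640 0.5050 -0.7890 0.2800 0.0650 0.8250

o_n = [-0.9030, -0.0664, -0.1630]
J₁: ẑ×o_n = [0.0664, -0.9030, 0.0000], ω = ẑ
J2: z=[0.0000, 0.0000, 1.0000] o=[-0.5053, 0.4550, 0.0000] → [0.5214, -0.3977, 0.0000, 0.0000, 0.0000, 1.0000]
J3: z=[-0.3584, 0.9336, 0.0000] o=[-0.7761, 0.3511, 0.0000] → [-0.1522, -0.0584, 0.2681, -0.3584, 0.9336, 0.0000]
J4: z=[-0.3584, 0.9336, 0.0000] o=[-0.8727, 0.3140, -0.4482] → [0.2662, 0.1022, 0.1646, -0.3584, 0.9336, 0.0000]
J5: z=[0.8085, 0.3104, 0.5000] o=[-1.2228, 0.1796, 0.2013] → [0.0099, 0.4545, -0.2982, 0.8085, 0.3104, 0.5000]
J6: z=[0.8085, 0.3104, 0.5000] o=[-0.7992, -0.1111, -0.3031] → [0.0211, -0.1652, 0.0683, 0.8085, 0.3104, 0.5000]
q̇ = J⁺·V = [0.2640, 0.5050, -0.7890, 0.2800, 0.0650, 0.8250]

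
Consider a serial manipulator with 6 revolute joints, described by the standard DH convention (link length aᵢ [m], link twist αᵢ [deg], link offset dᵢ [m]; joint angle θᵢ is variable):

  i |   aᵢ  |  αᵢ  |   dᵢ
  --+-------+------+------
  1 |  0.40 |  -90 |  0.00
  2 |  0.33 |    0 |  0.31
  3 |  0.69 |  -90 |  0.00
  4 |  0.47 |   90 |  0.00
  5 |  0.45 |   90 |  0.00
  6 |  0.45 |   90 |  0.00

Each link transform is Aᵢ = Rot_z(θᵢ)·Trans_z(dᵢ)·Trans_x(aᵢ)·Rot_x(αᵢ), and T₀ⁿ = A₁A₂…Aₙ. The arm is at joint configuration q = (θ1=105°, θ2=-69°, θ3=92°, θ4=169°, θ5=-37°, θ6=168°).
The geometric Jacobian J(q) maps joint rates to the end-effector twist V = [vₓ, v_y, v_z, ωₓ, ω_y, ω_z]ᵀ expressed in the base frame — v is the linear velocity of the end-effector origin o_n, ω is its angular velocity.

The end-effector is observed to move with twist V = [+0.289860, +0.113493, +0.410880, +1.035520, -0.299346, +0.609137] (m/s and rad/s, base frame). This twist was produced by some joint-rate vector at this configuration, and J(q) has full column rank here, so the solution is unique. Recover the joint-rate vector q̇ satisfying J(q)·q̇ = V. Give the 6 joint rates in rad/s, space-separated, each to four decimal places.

o_n = [-0.3143, 0.6823, 0.2202]
J₁: ẑ×o_n = [-0.6823, -0.3143, 0.0000], ω = ẑ
J2: z=[-0.9659, -0.2588, 0.0000] o=[-0.1035, 0.3864, 0.0000] → [-0.0570, 0.2127, -0.3404, -0.9659, -0.2588, 0.0000]
J3: z=[-0.9659, -0.2588, 0.0000] o=[-0.4336, 0.4204, 0.3081] → [0.0227, -0.0849, -0.2221, -0.9659, -0.2588, 0.0000]
J4: z=[0.1011, -0.3774, -0.9205] o=[-0.5980, 1.0339, 0.0385] → [-0.3922, -0.2795, 0.0715, 0.1011, -0.3774, -0.9205]
J5: z=[0.9027, 0.4237, -0.0746] o=[-0.4014, 0.6469, 0.2187] → [0.0033, -0.0078, -0.0050, 0.9027, 0.4237, -0.0746]
J6: z=[-0.3324, 0.7970, 0.5043] o=[-0.2785, 0.4532, 0.6059] → [-0.4229, -0.1462, -0.0477, -0.3324, 0.7970, 0.5043]
q̇ = J⁺·V = [0.4030, -0.5830, -0.9640, -0.5870, -0.7260, -0.7700]

0.4030 -0.5830 -0.9640 -0.5870 -0.7260 -0.7700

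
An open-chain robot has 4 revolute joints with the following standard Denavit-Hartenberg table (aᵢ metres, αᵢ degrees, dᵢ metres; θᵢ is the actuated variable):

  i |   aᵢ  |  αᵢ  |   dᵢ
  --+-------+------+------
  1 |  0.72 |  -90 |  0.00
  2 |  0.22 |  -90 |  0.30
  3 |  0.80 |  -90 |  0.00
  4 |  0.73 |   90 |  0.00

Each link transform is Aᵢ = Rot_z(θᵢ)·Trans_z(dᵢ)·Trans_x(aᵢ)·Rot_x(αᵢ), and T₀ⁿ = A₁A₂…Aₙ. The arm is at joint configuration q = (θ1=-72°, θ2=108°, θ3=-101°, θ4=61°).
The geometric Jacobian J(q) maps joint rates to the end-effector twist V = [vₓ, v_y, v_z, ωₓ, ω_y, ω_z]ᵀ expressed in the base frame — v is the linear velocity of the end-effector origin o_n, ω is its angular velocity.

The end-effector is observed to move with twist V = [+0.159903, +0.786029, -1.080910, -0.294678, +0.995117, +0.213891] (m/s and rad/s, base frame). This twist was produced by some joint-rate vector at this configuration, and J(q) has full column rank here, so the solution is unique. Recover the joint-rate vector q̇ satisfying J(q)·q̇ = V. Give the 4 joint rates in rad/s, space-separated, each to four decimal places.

0.3650 -0.0630 0.9400 0.4730

o_n = [1.7727, -0.8196, -0.1971]
J₁: ẑ×o_n = [0.8196, 1.7727, -0.0000], ω = ẑ
J2: z=[0.9511, 0.3090, 0.0000] o=[0.2225, -0.6848, 0.0000] → [-0.0609, 0.1875, -0.6073, 0.9511, 0.3090, 0.0000]
J3: z=[-0.2939, 0.9045, 0.3090] o=[0.4868, -0.5274, -0.2092] → [0.1012, 0.4009, -1.0773, -0.2939, 0.9045, 0.3090]
J4: z=[0.0877, 0.3475, -0.9336] o=[1.2482, -0.3296, -0.0641] → [-0.5037, -0.4780, -0.2252, 0.0877, 0.3475, -0.9336]
q̇ = J⁺·V = [0.3650, -0.0630, 0.9400, 0.4730]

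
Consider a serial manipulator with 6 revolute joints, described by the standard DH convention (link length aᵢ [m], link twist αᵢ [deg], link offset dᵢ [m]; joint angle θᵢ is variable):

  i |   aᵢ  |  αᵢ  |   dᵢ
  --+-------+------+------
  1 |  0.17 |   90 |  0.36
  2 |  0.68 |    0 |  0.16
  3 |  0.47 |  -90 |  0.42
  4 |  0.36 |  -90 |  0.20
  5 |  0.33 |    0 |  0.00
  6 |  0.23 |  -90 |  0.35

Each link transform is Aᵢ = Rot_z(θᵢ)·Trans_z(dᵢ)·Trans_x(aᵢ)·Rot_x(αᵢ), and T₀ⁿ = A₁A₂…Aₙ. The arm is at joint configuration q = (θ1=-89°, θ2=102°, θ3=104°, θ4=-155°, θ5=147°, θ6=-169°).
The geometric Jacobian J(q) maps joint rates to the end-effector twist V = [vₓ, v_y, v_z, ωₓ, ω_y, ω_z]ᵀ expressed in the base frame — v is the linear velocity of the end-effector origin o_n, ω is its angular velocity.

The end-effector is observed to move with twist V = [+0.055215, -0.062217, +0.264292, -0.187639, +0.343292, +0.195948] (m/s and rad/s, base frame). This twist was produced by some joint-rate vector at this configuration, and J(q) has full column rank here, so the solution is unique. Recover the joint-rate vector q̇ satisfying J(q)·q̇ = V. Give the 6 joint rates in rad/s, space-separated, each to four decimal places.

o_n = [-1.0265, 0.2207, 0.7764]
J₁: ẑ×o_n = [-0.2207, -1.0265, 0.0000], ω = ẑ
J2: z=[-0.9998, -0.0175, 0.0000] o=[0.0030, -0.1700, 0.3600] → [-0.0073, 0.4163, -0.4086, -0.9998, -0.0175, 0.0000]
J3: z=[-0.9998, -0.0175, 0.0000] o=[-0.1595, -0.0314, 1.0251] → [0.0043, -0.2487, -0.2672, -0.9998, -0.0175, 0.0000]
J4: z=[0.0077, -0.4383, -0.8988] o=[-0.5868, 0.3836, 0.8191] → [-0.1277, 0.3956, -0.1940, 0.0077, -0.4383, -0.8988]
J5: z=[-0.9128, 0.3640, -0.1853] o=[-0.7323, 0.0001, 0.7824] → [0.0387, 0.0491, -0.0943, -0.9128, 0.3640, -0.1853]
J6: z=[-0.9128, 0.3640, -0.1853] o=[-0.6206, 0.3063, 0.8340] → [-0.0368, 0.0227, 0.2259, -0.9128, 0.3640, -0.1853]
q̇ = J⁺·V = [-0.0990, -0.0890, -0.1200, -0.4170, -0.0550, 0.4860]

-0.0990 -0.0890 -0.1200 -0.4170 -0.0550 0.4860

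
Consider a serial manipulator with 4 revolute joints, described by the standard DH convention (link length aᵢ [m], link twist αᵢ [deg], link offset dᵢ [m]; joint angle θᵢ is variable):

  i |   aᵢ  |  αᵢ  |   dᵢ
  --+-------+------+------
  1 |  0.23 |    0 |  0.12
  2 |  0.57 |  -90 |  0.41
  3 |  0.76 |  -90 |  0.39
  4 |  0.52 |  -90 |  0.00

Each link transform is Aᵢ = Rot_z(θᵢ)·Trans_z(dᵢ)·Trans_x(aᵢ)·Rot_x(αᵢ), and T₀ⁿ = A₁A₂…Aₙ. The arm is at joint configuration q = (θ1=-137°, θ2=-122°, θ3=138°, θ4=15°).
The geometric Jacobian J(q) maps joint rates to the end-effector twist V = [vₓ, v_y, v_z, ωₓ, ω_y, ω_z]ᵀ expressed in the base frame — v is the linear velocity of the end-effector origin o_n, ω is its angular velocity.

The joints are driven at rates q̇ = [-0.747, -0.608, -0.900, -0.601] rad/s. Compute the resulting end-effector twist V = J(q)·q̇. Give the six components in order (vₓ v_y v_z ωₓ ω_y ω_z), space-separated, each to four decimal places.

o_n = [-0.3487, -0.5669, -0.3146]
J₁: ẑ×o_n = [0.5669, -0.3487, 0.0000], ω = ẑ
J2: z=[0.0000, 0.0000, 1.0000] o=[-0.1682, -0.1569, 0.1200] → [0.4100, -0.1805, 0.0000, 0.0000, 0.0000, 1.0000]
J3: z=[-0.9816, -0.1908, 0.0000] o=[-0.2770, 0.4027, 0.5300] → [0.1612, -0.8291, 0.9381, -0.9816, -0.1908, 0.0000]
J4: z=[0.1277, -0.6568, 0.7431] o=[-0.5520, -0.2262, 0.0215] → [0.4740, 0.1940, 0.0901, 0.1277, -0.6568, 0.7431]
V = J·q̇ = [-1.1027, 0.9998, -0.8984, 0.8067, 0.5665, -1.8016]

-1.1027 0.9998 -0.8984 0.8067 0.5665 -1.8016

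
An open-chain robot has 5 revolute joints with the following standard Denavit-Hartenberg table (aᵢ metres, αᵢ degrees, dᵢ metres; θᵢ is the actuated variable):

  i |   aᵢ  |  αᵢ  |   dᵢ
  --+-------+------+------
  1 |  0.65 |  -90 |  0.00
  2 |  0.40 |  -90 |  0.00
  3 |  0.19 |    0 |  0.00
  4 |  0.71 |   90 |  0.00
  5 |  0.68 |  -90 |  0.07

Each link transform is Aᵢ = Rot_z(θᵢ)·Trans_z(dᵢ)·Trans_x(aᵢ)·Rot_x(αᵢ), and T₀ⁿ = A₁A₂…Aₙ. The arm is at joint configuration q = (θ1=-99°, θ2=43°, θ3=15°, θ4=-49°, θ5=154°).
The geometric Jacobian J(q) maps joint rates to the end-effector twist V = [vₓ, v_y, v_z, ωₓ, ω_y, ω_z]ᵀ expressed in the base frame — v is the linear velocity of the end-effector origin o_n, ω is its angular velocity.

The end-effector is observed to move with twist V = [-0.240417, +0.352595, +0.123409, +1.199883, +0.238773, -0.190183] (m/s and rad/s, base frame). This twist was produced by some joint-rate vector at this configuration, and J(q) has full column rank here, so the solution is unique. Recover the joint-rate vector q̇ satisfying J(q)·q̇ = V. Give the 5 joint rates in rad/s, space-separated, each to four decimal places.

o_n = [-0.0782, -0.9036, -0.6452]
J₁: ẑ×o_n = [0.9036, -0.0782, 0.0000], ω = ẑ
J2: z=[0.9877, -0.1564, 0.0000] o=[-0.1017, -0.6420, 0.0000] → [0.1009, 0.6372, -0.2548, 0.9877, -0.1564, 0.0000]
J3: z=[0.1067, 0.6736, -0.7314] o=[-0.1474, -0.9309, -0.2728] → [-0.2309, -0.0109, -0.0437, 0.1067, 0.6736, -0.7314]
J4: z=[0.1067, 0.6736, -0.7314] o=[-0.2170, -1.0558, -0.3980] → [-0.0552, -0.0751, -0.0773, 0.1067, 0.6736, -0.7314]
J5: z=[0.8828, 0.2742, 0.3814] o=[0.1078, -1.5431, -0.7994] → [-0.2016, -0.2071, 0.6155, 0.8828, 0.2742, 0.3814]
q̇ = J⁺·V = [-0.1640, 0.7150, 0.2400, 0.0680, 0.5220]

-0.1640 0.7150 0.2400 0.0680 0.5220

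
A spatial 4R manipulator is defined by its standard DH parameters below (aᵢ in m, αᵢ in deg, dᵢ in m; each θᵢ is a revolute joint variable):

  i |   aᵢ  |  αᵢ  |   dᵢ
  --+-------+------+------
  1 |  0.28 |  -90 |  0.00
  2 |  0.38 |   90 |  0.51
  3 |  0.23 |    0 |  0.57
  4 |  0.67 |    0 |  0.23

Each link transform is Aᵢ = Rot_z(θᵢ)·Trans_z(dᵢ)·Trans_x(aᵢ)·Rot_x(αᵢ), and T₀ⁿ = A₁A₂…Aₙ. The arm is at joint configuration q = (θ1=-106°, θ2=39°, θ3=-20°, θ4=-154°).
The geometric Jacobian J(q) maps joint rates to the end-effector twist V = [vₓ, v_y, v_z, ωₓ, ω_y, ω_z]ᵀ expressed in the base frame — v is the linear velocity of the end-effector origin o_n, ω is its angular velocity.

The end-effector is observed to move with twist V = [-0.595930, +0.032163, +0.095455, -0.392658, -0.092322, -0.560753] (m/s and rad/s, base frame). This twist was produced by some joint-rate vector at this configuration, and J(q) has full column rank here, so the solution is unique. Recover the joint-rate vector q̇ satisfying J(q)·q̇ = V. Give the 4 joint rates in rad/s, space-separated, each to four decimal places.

-0.8040 -0.3520 0.9850 -0.6720

o_n = [0.1464, -0.8003, 0.6659]
J₁: ẑ×o_n = [0.8003, 0.1464, -0.0000], ω = ẑ
J2: z=[0.9613, -0.2756, 0.0000] o=[-0.0772, -0.2692, 0.0000] → [-0.1835, -0.6401, -0.4489, 0.9613, -0.2756, 0.0000]
J3: z=[-0.1735, -0.6049, 0.7771] o=[0.3317, -0.6936, -0.2391] → [-0.4646, 0.0130, -0.0936, -0.1735, -0.6049, 0.7771]
J4: z=[-0.1735, -0.6049, 0.7771] o=[0.1109, -1.1782, 0.0678] → [-0.6555, 0.1313, -0.0441, -0.1735, -0.6049, 0.7771]
q̇ = J⁺·V = [-0.8040, -0.3520, 0.9850, -0.6720]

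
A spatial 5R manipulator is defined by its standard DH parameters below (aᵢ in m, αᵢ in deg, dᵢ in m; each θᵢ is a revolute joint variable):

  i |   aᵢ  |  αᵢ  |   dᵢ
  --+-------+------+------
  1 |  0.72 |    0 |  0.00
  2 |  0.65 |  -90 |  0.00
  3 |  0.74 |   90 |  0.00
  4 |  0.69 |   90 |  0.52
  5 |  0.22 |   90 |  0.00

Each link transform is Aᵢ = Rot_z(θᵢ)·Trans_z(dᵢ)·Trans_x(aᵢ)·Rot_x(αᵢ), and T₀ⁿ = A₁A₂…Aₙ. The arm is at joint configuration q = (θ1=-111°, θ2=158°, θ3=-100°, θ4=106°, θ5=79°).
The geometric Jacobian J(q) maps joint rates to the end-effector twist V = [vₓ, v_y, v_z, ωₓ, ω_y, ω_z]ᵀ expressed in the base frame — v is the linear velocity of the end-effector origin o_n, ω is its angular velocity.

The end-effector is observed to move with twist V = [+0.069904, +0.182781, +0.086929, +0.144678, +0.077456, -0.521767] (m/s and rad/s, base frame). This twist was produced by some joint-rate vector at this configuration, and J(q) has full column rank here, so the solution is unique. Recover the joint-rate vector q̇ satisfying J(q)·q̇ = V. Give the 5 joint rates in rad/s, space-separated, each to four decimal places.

0.0810 -0.2690 0.0490 -0.0950 -0.3700

o_n = [-0.8874, -0.3154, 0.4023]
J₁: ẑ×o_n = [0.3154, -0.8874, 0.0000], ω = ẑ
J2: z=[0.0000, 0.0000, 1.0000] o=[-0.2580, -0.6722, 0.0000] → [-0.3568, -0.6293, 0.0000, 0.0000, 0.0000, 1.0000]
J3: z=[-0.7314, 0.6820, 0.0000] o=[0.1853, -0.1968, 0.0000] → [0.2743, 0.2942, 0.8182, -0.7314, 0.6820, 0.0000]
J4: z=[-0.6716, -0.7202, -0.1736] o=[0.0976, -0.2908, 0.7288] → [0.2309, -0.0482, -0.6929, -0.6716, -0.7202, -0.1736]
J5: z=[-0.3154, 0.0659, 0.9467] o=[-0.7142, -0.1888, 0.4512] → [0.1166, -0.1794, 0.0513, -0.3154, 0.0659, 0.9467]
q̇ = J⁺·V = [0.0810, -0.2690, 0.0490, -0.0950, -0.3700]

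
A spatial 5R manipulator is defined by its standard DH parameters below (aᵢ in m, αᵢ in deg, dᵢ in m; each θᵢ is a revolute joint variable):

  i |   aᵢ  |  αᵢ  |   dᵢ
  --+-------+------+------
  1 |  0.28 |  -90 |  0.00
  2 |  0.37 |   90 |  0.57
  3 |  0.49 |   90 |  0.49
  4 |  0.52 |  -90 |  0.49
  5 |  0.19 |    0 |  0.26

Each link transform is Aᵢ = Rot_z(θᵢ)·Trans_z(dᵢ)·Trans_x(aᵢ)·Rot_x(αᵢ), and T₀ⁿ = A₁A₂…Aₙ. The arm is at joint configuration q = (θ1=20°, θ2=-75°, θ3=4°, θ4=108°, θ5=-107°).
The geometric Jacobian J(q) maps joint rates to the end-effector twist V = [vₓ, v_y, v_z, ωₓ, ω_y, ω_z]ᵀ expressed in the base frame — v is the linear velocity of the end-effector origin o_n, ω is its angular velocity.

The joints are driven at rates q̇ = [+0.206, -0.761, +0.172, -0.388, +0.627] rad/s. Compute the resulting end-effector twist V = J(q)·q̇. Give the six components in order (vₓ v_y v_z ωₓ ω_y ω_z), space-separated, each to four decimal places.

-0.6484 -0.3281 -0.2432 0.0106 -0.4383 -0.4004

o_n = [-0.3523, -0.2274, 0.7186]
J₁: ẑ×o_n = [0.2274, -0.3523, 0.0000], ω = ẑ
J2: z=[-0.3420, 0.9397, 0.0000] o=[0.2631, 0.0958, 0.0000] → [0.6753, 0.2458, 0.6889, -0.3420, 0.9397, 0.0000]
J3: z=[-0.9077, -0.3304, 0.2588] o=[0.1582, 0.6641, 0.3574] → [0.1114, 0.1957, 0.6405, -0.9077, -0.3304, 0.2588]
J4: z=[0.3582, -0.9312, 0.0674] o=[-0.1794, 0.5777, 0.9564] → [0.2757, 0.0735, -0.4494, 0.3582, -0.9312, 0.0674]
J5: z=[0.0724, -0.0442, -0.9964] o=[-0.4880, -0.0668, 0.9625] → [-0.1492, -0.1175, -0.0056, 0.0724, -0.0442, -0.9964]
V = J·q̇ = [-0.6484, -0.3281, -0.2432, 0.0106, -0.4383, -0.4004]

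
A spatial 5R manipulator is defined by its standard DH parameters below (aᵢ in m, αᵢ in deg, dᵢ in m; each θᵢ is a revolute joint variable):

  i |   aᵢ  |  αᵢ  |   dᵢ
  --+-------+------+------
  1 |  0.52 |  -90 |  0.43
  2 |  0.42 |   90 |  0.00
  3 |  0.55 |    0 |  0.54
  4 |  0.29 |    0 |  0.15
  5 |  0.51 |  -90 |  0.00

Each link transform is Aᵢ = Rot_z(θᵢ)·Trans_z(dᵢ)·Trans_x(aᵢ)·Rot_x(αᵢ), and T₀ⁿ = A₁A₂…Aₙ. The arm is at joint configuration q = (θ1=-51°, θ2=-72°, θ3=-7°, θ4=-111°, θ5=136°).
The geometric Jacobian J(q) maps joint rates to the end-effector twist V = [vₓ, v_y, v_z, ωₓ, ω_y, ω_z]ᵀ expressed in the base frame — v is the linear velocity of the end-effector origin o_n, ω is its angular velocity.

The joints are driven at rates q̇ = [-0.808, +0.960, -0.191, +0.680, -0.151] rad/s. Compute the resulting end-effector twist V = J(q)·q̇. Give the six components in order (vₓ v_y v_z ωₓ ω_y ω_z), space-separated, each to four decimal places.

o_n = [0.0414, -0.3140, 1.8937]
J₁: ẑ×o_n = [0.3140, 0.0414, -0.0000], ω = ẑ
J2: z=[0.7771, 0.6293, 0.0000] o=[0.3272, -0.4041, 0.4300] → [0.9211, -1.1375, 0.2499, 0.7771, 0.6293, 0.0000]
J3: z=[-0.5985, 0.7391, 0.3090] o=[0.4089, -0.5050, 0.8294] → [0.7276, 0.5234, 0.1574, -0.5985, 0.7391, 0.3090]
J4: z=[-0.5985, 0.7391, 0.3090] o=[0.1398, -0.2791, 1.5155] → [0.2903, 0.1959, 0.0936, -0.5985, 0.7391, 0.3090]
J5: z=[-0.5985, 0.7391, 0.3090] o=[-0.1755, -0.2967, 1.4324] → [0.3463, 0.3431, -0.1499, -0.5985, 0.7391, 0.3090]
V = J·q̇ = [0.6367, -1.1439, 0.2962, 0.5438, 0.8540, -0.7036]

0.6367 -1.1439 0.2962 0.5438 0.8540 -0.7036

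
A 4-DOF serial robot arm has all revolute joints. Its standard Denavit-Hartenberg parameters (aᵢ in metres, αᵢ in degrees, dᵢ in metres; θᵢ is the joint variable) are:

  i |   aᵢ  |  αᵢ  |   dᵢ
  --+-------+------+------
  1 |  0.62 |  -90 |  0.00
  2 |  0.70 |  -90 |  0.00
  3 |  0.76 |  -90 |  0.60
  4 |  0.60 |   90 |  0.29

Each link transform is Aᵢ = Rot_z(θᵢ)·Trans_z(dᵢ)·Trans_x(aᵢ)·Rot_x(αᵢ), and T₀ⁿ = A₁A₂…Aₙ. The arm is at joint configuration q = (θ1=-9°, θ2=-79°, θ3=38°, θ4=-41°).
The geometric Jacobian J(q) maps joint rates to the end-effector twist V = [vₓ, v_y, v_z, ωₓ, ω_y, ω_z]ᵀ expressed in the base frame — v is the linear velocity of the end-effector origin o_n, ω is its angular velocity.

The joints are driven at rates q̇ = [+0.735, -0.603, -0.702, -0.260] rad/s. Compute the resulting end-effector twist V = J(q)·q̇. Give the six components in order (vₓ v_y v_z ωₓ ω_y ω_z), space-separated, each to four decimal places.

o_n = [1.7016, -1.2569, 1.2604]
J₁: ẑ×o_n = [1.2569, 1.7016, -0.0000], ω = ẑ
J2: z=[0.1564, 0.9877, 0.0000] o=[0.6124, -0.0970, 0.0000] → [1.2449, -0.1972, -1.2572, 0.1564, 0.9877, 0.0000]
J3: z=[0.9695, -0.1536, -0.1908] o=[0.7443, -0.1179, 0.6871] → [-0.3054, -0.7385, -0.9573, 0.9695, -0.1536, -0.1908]
J4: z=[-0.2393, -0.7599, -0.6044] o=[1.3657, -0.6900, 1.1605] → [-0.4185, -0.1791, 0.3909, -0.2393, -0.7599, -0.6044]
V = J·q̇ = [0.4963, 1.9345, 1.3285, -0.7127, -0.2902, 1.0261]

0.4963 1.9345 1.3285 -0.7127 -0.2902 1.0261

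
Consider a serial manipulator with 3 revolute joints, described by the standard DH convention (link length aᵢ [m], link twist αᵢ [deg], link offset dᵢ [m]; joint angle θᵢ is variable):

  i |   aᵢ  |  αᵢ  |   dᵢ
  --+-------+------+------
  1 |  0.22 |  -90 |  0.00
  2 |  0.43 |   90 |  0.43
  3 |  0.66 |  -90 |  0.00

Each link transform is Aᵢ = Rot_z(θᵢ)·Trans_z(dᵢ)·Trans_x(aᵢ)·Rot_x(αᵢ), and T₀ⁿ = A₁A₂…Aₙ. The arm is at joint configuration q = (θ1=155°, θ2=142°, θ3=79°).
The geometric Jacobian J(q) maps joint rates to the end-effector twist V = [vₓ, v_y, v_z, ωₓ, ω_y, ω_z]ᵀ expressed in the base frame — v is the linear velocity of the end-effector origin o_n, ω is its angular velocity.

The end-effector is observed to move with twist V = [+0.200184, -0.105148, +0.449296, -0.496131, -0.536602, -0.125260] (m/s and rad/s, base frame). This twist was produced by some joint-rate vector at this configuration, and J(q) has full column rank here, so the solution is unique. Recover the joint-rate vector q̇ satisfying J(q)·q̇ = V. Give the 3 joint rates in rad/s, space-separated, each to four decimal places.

o_n = [-0.2579, -1.0691, -0.3423]
J₁: ẑ×o_n = [1.0691, -0.2579, 0.0000], ω = ẑ
J2: z=[-0.4226, -0.9063, 0.0000] o=[-0.1994, 0.0930, 0.0000] → [0.3102, -0.1446, 0.4381, -0.4226, -0.9063, 0.0000]
J3: z=[-0.5580, 0.2602, -0.7880] o=[-0.0740, -0.4399, -0.2647] → [-0.5159, 0.1016, 0.3989, -0.5580, 0.2602, -0.7880]
q̇ = J⁺·V = [0.1600, 0.6960, 0.3620]

0.1600 0.6960 0.3620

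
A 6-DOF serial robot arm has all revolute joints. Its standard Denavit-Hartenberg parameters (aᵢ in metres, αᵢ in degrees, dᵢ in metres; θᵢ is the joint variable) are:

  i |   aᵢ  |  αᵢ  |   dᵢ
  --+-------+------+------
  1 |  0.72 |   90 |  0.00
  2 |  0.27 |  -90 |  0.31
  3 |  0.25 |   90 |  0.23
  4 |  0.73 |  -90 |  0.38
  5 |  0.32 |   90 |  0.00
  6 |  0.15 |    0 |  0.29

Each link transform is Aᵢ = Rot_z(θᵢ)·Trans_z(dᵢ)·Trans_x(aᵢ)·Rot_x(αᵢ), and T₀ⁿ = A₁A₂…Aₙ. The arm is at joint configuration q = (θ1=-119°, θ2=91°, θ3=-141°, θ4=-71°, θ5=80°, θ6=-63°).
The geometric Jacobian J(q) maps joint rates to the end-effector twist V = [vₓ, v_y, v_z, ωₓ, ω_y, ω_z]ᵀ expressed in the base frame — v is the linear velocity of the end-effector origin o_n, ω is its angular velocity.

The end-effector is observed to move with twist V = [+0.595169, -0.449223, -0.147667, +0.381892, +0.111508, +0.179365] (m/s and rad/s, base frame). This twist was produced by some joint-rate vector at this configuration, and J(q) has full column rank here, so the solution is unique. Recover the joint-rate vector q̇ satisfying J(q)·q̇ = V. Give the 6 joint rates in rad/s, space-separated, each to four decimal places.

o_n = [-1.2566, -1.0867, -0.1158]
J₁: ẑ×o_n = [1.0867, -1.2566, 0.0000], ω = ẑ
J2: z=[-0.8746, 0.4848, 0.0000] o=[-0.3491, -0.6297, 0.0000] → [-0.0561, -0.1012, 0.8396, -0.8746, 0.4848, 0.0000]
J3: z=[0.4847, 0.8745, -0.0175] o=[-0.6179, -0.4753, 0.2700] → [-0.3480, 0.1981, 0.2622, 0.4847, 0.8745, -0.0175]
J4: z=[0.6744, -0.3864, -0.6292] o=[-0.6457, -0.2009, 0.0717] → [-0.4849, 0.5109, -0.8334, 0.6744, -0.3864, -0.6292]
J5: z=[-0.3688, 0.5620, -0.7404] o=[-0.8564, -0.8816, -0.3400] → [-0.0258, 0.3791, 0.3006, -0.3688, 0.5620, -0.7404]
J6: z=[-0.5128, -0.7874, -0.3421] o=[-1.1044, -0.8005, -0.1549] → [-0.1287, 0.0721, 0.0269, -0.5128, -0.7874, -0.3421]
q̇ = J⁺·V = [0.5910, -0.9940, 0.5960, -0.3940, 0.6240, 0.5470]

0.5910 -0.9940 0.5960 -0.3940 0.6240 0.5470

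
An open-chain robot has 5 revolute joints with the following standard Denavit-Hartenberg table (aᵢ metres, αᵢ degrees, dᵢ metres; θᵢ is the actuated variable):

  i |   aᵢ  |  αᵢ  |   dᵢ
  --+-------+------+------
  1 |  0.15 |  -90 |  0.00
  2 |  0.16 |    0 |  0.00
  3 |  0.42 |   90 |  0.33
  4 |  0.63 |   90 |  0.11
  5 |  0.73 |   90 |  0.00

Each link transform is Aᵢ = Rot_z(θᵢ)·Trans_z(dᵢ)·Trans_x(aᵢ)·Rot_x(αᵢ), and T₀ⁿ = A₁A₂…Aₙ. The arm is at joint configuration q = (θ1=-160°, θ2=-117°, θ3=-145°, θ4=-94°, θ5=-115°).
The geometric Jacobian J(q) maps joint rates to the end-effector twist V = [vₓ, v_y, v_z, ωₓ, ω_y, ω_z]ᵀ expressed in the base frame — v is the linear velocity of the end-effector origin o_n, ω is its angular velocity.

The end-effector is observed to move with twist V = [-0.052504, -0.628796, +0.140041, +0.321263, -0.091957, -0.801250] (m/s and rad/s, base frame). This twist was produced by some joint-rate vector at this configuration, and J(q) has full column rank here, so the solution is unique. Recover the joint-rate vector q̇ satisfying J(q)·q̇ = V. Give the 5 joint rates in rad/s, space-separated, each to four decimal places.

o_n = [0.4958, 0.1706, -0.1744]
J₁: ẑ×o_n = [-0.1706, 0.4958, 0.0000], ω = ẑ
J2: z=[0.3420, -0.9397, 0.0000] o=[-0.1410, -0.0513, 0.0000] → [0.1639, 0.0596, 0.6742, 0.3420, -0.9397, 0.0000]
J3: z=[0.3420, -0.9397, 0.0000] o=[-0.0727, -0.0265, 0.1426] → [0.2978, 0.1084, 0.6016, 0.3420, -0.9397, 0.0000]
J4: z=[-0.9305, -0.3387, -0.1392] o=[0.0951, -0.3166, -0.2734] → [0.0343, 0.0363, -0.3176, -0.9305, -0.3387, -0.1392]
J5: z=[-0.1066, -0.1130, 0.9879] o=[-0.2280, 0.2347, -0.2451] → [0.0553, 0.7225, 0.0886, -0.1066, -0.1130, 0.9879]
q̇ = J⁺·V = [0.1530, 0.3450, -0.0800, -0.1350, -0.9850]

0.1530 0.3450 -0.0800 -0.1350 -0.9850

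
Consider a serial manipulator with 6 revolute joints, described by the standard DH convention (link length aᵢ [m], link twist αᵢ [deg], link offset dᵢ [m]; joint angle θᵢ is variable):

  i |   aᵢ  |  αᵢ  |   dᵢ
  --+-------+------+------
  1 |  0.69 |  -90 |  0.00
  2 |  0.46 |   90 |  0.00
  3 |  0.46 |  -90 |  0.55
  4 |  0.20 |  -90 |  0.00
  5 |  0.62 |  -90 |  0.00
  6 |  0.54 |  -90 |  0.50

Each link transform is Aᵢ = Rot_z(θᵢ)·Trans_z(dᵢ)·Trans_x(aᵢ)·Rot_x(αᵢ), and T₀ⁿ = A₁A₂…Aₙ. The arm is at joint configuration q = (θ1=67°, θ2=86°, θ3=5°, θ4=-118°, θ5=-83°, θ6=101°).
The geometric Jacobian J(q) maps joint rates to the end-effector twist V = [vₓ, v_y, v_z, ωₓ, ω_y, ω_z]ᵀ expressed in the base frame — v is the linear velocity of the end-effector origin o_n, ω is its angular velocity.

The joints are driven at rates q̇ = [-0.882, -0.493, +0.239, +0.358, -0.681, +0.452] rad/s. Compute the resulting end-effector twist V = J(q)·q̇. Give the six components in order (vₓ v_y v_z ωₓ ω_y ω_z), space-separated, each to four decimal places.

o_n = [0.2645, 1.6946, 0.0104]
J₁: ẑ×o_n = [-1.6946, 0.2645, 0.0000], ω = ẑ
J2: z=[-0.9205, 0.3907, 0.0000] o=[0.2696, 0.6351, 0.0000] → [0.0041, 0.0096, -0.9732, -0.9205, 0.3907, 0.0000]
J3: z=[0.3898, 0.9183, 0.0698] o=[0.2821, 0.6647, -0.4589] → [0.3591, -0.1842, 0.4177, 0.3898, 0.9183, 0.0698]
J4: z=[-0.9194, 0.3836, 0.0869] o=[0.4721, 1.2148, -0.8776] → [0.2990, 0.7984, -0.3614, -0.9194, 0.3836, 0.0869]
J5: z=[0.1361, 0.5176, -0.8447] o=[0.5459, 1.3678, -0.7720] → [0.6811, 0.1312, 0.1902, 0.1361, 0.5176, -0.8447]
J6: z=[0.4784, 0.7123, 0.5136] o=[0.0080, 1.6616, -0.6786] → [0.4739, -0.1979, -0.1669, 0.4784, 0.7123, 0.5136]
V = J·q̇ = [1.4359, -0.1750, 0.2453, 0.3413, 0.1336, -0.0268]

1.4359 -0.1750 0.2453 0.3413 0.1336 -0.0268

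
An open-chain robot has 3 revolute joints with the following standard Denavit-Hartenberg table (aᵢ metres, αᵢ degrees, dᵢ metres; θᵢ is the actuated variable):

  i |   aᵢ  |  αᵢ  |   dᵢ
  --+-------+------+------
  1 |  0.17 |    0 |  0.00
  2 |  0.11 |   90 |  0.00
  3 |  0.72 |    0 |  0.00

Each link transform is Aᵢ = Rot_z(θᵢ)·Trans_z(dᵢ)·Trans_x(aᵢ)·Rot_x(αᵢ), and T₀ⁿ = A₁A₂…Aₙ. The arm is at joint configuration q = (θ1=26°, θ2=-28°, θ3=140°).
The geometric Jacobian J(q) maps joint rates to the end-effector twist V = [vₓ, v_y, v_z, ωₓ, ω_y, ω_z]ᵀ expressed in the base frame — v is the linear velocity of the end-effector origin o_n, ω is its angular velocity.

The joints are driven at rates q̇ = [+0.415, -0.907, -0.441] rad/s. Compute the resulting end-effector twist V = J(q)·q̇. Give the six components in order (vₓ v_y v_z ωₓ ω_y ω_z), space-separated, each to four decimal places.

0.1806 0.2734 0.2432 0.0154 0.4407 -0.4920

o_n = [-0.2885, 0.0899, 0.4628]
J₁: ẑ×o_n = [-0.0899, -0.2885, 0.0000], ω = ẑ
J2: z=[0.0000, 0.0000, 1.0000] o=[0.1528, 0.0745, 0.0000] → [-0.0154, -0.4413, 0.0000, 0.0000, 0.0000, 1.0000]
J3: z=[-0.0349, -0.9994, 0.0000] o=[0.2627, 0.0707, 0.0000] → [-0.4625, 0.0162, -0.5516, -0.0349, -0.9994, 0.0000]
V = J·q̇ = [0.1806, 0.2734, 0.2432, 0.0154, 0.4407, -0.4920]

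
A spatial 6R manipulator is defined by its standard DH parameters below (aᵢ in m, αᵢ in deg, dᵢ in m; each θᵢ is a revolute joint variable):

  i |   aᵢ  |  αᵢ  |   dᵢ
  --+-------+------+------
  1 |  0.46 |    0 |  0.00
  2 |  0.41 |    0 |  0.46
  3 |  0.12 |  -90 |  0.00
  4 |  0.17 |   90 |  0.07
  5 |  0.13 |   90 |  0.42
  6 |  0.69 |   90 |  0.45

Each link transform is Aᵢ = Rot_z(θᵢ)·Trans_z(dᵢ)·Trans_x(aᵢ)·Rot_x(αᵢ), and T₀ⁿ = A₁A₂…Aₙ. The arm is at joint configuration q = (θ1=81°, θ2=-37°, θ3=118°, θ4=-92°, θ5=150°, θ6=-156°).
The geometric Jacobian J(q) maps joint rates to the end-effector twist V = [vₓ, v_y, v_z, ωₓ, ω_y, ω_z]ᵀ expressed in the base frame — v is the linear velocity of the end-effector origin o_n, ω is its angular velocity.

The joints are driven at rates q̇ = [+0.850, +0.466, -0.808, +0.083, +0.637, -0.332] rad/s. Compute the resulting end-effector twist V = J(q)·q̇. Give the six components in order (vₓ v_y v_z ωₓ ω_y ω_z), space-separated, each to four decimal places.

o_n = [0.3480, 0.5250, 1.2829]
J₁: ẑ×o_n = [-0.5250, 0.3480, 0.0000], ω = ẑ
J2: z=[0.0000, 0.0000, 1.0000] o=[0.0720, 0.4543, 0.0000] → [-0.0706, 0.2760, 0.0000, 0.0000, 0.0000, 1.0000]
J3: z=[0.0000, 0.0000, 1.0000] o=[0.3669, 0.7391, 0.4600] → [0.2142, -0.0189, 0.0000, 0.0000, 0.0000, 1.0000]
J4: z=[-0.3090, -0.9511, 0.0000] o=[0.2528, 0.7762, 0.4600] → [-0.7827, 0.2543, 0.1682, -0.3090, -0.9511, 0.0000]
J5: z=[0.9505, -0.3088, -0.0349] o=[0.2368, 0.7078, 0.6299] → [-0.2081, -0.6246, -0.1395, 0.9505, -0.3088, -0.0349]
J6: z=[-0.2510, -0.8290, 0.4997] o=[0.6122, 0.5175, 0.5027] → [-0.6506, 0.0638, -0.2209, -0.2510, -0.8290, 0.4997]
V = J·q̇ = [-0.6337, 0.0417, -0.0015, 0.6631, -0.0004, 0.3199]

-0.6337 0.0417 -0.0015 0.6631 -0.0004 0.3199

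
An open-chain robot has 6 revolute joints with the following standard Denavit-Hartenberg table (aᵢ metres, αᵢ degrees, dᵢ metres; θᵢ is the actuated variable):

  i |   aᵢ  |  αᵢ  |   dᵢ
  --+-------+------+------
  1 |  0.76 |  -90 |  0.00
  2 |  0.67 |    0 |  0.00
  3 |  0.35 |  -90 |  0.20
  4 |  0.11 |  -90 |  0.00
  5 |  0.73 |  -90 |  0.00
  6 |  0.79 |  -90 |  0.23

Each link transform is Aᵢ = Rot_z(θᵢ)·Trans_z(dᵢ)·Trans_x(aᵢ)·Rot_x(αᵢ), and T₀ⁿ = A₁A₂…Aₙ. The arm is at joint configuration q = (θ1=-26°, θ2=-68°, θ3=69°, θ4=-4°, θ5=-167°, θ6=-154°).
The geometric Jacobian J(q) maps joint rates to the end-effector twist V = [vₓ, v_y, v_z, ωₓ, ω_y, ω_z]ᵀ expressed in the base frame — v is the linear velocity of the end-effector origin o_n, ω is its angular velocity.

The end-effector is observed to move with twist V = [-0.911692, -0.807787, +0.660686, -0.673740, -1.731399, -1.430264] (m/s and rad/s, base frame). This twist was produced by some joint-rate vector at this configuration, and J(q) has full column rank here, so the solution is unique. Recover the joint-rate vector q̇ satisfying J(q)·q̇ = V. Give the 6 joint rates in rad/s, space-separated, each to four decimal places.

o_n = [1.3095, -0.7895, 0.3836]
J₁: ẑ×o_n = [0.7895, 1.3095, -0.0000], ω = ẑ
J2: z=[0.4384, 0.8988, 0.0000] o=[0.6831, -0.3332, 0.0000] → [0.3448, -0.1682, -0.7630, 0.4384, 0.8988, 0.0000]
J3: z=[0.4384, 0.8988, 0.0000] o=[0.9087, -0.4432, 0.6212] → [-0.2135, 0.1041, -0.5120, 0.4384, 0.8988, 0.0000]
J4: z=[-0.0157, 0.0077, -0.9998] o=[1.3109, -0.4168, 0.6151] → [-0.3744, -0.0022, 0.0059, -0.0157, 0.0077, -0.9998]
J5: z=[-0.3746, -0.9272, -0.0012] o=[1.4128, -0.4580, 0.6132] → [0.2124, -0.0859, 0.0283, -0.3746, -0.9272, -0.0012]
J6: z=[0.1933, -0.0768, -0.9781] o=[0.7509, -0.1904, 0.4614] → [-0.5800, -0.5314, -0.0729, 0.1933, -0.0768, -0.9781]
q̇ = J⁺·V = [-0.4770, -0.8570, -0.0170, 0.5110, 0.9870, 0.4510]

-0.4770 -0.8570 -0.0170 0.5110 0.9870 0.4510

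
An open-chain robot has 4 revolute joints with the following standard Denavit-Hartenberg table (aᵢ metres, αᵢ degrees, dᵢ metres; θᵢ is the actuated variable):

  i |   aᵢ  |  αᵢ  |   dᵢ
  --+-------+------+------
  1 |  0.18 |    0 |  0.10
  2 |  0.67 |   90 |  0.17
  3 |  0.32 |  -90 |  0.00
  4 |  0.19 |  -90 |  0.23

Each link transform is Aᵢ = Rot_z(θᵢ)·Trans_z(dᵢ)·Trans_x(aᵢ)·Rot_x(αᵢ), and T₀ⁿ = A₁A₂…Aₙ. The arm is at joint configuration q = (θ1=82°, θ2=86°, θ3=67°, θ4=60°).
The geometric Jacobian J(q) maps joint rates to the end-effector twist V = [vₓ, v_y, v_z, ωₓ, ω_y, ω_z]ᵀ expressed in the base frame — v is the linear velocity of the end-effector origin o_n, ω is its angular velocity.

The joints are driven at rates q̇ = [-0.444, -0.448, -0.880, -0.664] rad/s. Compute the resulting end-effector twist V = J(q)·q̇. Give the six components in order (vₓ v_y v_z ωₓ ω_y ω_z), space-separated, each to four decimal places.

o_n = [-0.6160, 0.1463, 0.7419]
J₁: ẑ×o_n = [-0.1463, -0.6160, 0.0000], ω = ẑ
J2: z=[0.0000, 0.0000, 1.0000] o=[0.0251, 0.1782, 0.1000] → [0.0320, -0.6411, 0.0000, 0.0000, 0.0000, 1.0000]
J3: z=[0.2079, 0.9781, 0.0000] o=[-0.6303, 0.3175, 0.2700] → [0.4616, -0.0981, -0.0496, 0.2079, 0.9781, 0.0000]
J4: z=[0.9004, -0.1914, 0.3907] o=[-0.7526, 0.3435, 0.5646] → [0.0431, -0.1063, -0.1515, 0.9004, -0.1914, 0.3907]
V = J·q̇ = [-0.3842, 0.7176, 0.1442, -0.7808, -0.7337, -1.1514]

-0.3842 0.7176 0.1442 -0.7808 -0.7337 -1.1514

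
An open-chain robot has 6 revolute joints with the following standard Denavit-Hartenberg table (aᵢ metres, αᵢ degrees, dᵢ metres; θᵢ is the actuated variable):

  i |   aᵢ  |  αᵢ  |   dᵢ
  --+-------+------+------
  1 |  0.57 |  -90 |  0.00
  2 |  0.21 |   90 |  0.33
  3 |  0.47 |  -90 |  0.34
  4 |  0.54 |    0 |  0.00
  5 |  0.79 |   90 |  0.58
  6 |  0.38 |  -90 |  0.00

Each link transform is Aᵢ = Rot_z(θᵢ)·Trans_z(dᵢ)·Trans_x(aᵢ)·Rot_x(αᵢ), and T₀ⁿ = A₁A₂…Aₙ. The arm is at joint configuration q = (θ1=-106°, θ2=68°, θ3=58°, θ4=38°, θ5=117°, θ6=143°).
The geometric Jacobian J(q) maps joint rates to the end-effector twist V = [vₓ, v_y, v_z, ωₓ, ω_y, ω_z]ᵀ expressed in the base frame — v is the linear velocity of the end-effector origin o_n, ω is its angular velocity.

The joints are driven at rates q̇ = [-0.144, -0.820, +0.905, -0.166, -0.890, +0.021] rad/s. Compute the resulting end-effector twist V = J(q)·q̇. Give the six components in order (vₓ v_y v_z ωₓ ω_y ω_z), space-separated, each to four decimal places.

-0.0582 0.5747 0.1722 -1.6383 -0.7356 -0.6468

o_n = [1.0175, -0.6021, 0.1436]
J₁: ẑ×o_n = [0.6021, 1.0175, -0.0000], ω = ẑ
J2: z=[0.9613, -0.2756, 0.0000] o=[-0.1571, -0.5479, 0.0000] → [-0.0396, -0.1380, 0.2716, 0.9613, -0.2756, 0.0000]
J3: z=[-0.2556, -0.8913, 0.3746] o=[0.1384, -0.7145, -0.1947] → [-0.3436, 0.4158, 0.7548, -0.2556, -0.8913, 0.3746]
J4: z=[0.5970, 0.1593, 0.7863] o=[0.4090, -1.2171, -0.2983] → [-0.4131, 0.2147, 0.2701, 0.5970, 0.1593, 0.7863]
J5: z=[0.5970, 0.1593, 0.7863] o=[0.8175, -1.1014, -0.6319] → [-0.2691, -0.3057, 0.2662, 0.5970, 0.1593, 0.7863]
J6: z=[0.5530, 0.6283, -0.5472] o=[0.7046, -0.4075, 0.0509] → [-0.0482, -0.2225, -0.3043, 0.5530, 0.6283, -0.5472]
V = J·q̇ = [-0.0582, 0.5747, 0.1722, -1.6383, -0.7356, -0.6468]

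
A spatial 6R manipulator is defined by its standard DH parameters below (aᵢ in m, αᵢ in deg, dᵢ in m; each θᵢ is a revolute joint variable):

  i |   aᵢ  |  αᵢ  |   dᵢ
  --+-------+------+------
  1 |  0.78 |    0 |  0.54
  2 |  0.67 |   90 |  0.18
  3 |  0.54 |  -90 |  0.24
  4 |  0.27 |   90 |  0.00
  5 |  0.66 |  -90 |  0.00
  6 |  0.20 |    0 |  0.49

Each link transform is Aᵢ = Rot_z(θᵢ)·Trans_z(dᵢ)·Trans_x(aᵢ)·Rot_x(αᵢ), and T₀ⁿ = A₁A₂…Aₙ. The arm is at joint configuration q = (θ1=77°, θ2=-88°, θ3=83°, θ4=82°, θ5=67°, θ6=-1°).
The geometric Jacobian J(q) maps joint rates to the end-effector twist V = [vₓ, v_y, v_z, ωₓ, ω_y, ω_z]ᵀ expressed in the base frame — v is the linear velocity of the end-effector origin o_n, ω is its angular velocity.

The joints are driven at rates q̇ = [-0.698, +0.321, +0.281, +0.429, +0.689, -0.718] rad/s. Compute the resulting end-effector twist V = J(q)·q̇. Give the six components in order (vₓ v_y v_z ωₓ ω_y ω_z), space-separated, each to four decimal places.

0.2750 -0.6755 -0.2825 0.0010 0.2826 0.4096

o_n = [-0.0737, 0.7198, 1.4006]
J₁: ẑ×o_n = [-0.7198, -0.0737, 0.0000], ω = ẑ
J2: z=[0.0000, 0.0000, 1.0000] o=[0.1755, 0.7600, 0.5400] → [0.0402, -0.2491, 0.0000, 0.0000, 0.0000, 1.0000]
J3: z=[-0.1908, -0.9816, 0.0000] o=[0.8332, 0.6322, 0.7200] → [-0.6681, 0.1299, -0.9069, -0.1908, -0.9816, 0.0000]
J4: z=[-0.9743, 0.1894, 0.1219] o=[0.8520, 0.3840, 1.2560] → [-0.0135, 0.0281, -0.1518, -0.9743, 0.1894, 0.1219]
J5: z=[0.0919, -0.1596, 0.9829] o=[0.9075, 0.6456, 1.2933] → [-0.0900, -0.9742, -0.1498, 0.0919, -0.1596, 0.9829]
J6: z=[-0.5700, -0.8178, -0.0795] o=[0.3686, 1.0105, 1.4029] → [-0.0212, 0.0339, -0.1960, -0.5700, -0.8178, -0.0795]
V = J·q̇ = [0.2750, -0.6755, -0.2825, 0.0010, 0.2826, 0.4096]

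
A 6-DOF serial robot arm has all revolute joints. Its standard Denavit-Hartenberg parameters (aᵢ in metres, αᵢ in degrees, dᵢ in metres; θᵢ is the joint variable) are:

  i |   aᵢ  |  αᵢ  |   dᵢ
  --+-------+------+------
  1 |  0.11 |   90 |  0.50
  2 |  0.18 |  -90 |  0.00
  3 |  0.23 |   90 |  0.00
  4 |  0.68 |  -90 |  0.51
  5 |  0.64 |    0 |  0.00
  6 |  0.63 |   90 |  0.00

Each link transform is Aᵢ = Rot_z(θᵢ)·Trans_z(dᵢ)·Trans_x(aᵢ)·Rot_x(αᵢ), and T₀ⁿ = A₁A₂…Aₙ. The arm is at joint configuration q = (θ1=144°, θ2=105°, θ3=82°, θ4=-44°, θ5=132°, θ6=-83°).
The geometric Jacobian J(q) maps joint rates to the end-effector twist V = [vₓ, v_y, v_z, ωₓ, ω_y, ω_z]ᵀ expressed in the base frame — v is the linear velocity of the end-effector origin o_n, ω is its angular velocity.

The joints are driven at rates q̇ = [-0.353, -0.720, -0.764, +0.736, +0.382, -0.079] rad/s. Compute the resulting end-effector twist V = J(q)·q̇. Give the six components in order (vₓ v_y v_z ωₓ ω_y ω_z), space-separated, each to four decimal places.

o_n = [-0.9316, -0.2662, 0.4668]
J₁: ẑ×o_n = [0.2662, -0.9316, 0.0000], ω = ẑ
J2: z=[0.5878, 0.8090, 0.0000] o=[-0.0890, 0.0647, 0.5000] → [-0.0269, 0.0195, 0.4872, 0.5878, 0.8090, 0.0000]
J3: z=[0.7815, -0.5678, -0.2588] o=[-0.0513, 0.0373, 0.6739] → [0.0390, 0.3897, -0.7369, 0.7815, -0.5678, -0.2588]
J4: z=[0.2892, -0.0381, 0.9565] o=[-0.1785, -0.1519, 0.7048] → [0.1184, -0.6515, -0.0617, 0.2892, -0.0381, 0.9565]
J5: z=[0.1780, -0.9796, -0.0928] o=[-0.6706, -0.3053, 1.3806] → [0.8989, 0.1869, -0.2487, 0.1780, -0.9796, -0.0928]
J6: z=[0.1780, -0.9796, -0.0928] o=[-0.4053, -0.2028, 0.8073] → [0.3277, 0.1095, -0.5268, 0.1780, -0.9796, -0.0928]
V = J·q̇ = [0.3002, -0.3997, 0.1134, -0.7535, -0.4736, 0.5206]

0.3002 -0.3997 0.1134 -0.7535 -0.4736 0.5206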